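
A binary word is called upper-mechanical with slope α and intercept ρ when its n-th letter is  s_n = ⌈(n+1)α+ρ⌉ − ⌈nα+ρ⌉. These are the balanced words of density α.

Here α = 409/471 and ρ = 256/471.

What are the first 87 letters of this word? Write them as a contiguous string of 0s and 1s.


111101111110111111101111110111111101111111011111101111111011111101111111011111110111111

n=0: ⌈(1·409+256)/471⌉ − ⌈(0·409+256)/471⌉ = ⌈665/471⌉ − ⌈256/471⌉ = 2 − 1 = 1
n=1: ⌈(2·409+256)/471⌉ − ⌈(1·409+256)/471⌉ = ⌈1074/471⌉ − ⌈665/471⌉ = 3 − 2 = 1
n=2: ⌈(3·409+256)/471⌉ − ⌈(2·409+256)/471⌉ = ⌈1483/471⌉ − ⌈1074/471⌉ = 4 − 3 = 1
n=3: ⌈(4·409+256)/471⌉ − ⌈(3·409+256)/471⌉ = ⌈1892/471⌉ − ⌈1483/471⌉ = 5 − 4 = 1
n=4: ⌈(5·409+256)/471⌉ − ⌈(4·409+256)/471⌉ = ⌈2301/471⌉ − ⌈1892/471⌉ = 5 − 5 = 0
n=5: ⌈(6·409+256)/471⌉ − ⌈(5·409+256)/471⌉ = ⌈2710/471⌉ − ⌈2301/471⌉ = 6 − 5 = 1
n=6: ⌈(7·409+256)/471⌉ − ⌈(6·409+256)/471⌉ = ⌈3119/471⌉ − ⌈2710/471⌉ = 7 − 6 = 1
n=7: ⌈(8·409+256)/471⌉ − ⌈(7·409+256)/471⌉ = ⌈3528/471⌉ − ⌈3119/471⌉ = 8 − 7 = 1
n=8: ⌈(9·409+256)/471⌉ − ⌈(8·409+256)/471⌉ = ⌈3937/471⌉ − ⌈3528/471⌉ = 9 − 8 = 1
n=9: ⌈(10·409+256)/471⌉ − ⌈(9·409+256)/471⌉ = ⌈4346/471⌉ − ⌈3937/471⌉ = 10 − 9 = 1
n=10: ⌈(11·409+256)/471⌉ − ⌈(10·409+256)/471⌉ = ⌈4755/471⌉ − ⌈4346/471⌉ = 11 − 10 = 1
n=11: ⌈(12·409+256)/471⌉ − ⌈(11·409+256)/471⌉ = ⌈5164/471⌉ − ⌈4755/471⌉ = 11 − 11 = 0
n=12: ⌈(13·409+256)/471⌉ − ⌈(12·409+256)/471⌉ = ⌈5573/471⌉ − ⌈5164/471⌉ = 12 − 11 = 1
n=13: ⌈(14·409+256)/471⌉ − ⌈(13·409+256)/471⌉ = ⌈5982/471⌉ − ⌈5573/471⌉ = 13 − 12 = 1
n=14: ⌈(15·409+256)/471⌉ − ⌈(14·409+256)/471⌉ = ⌈6391/471⌉ − ⌈5982/471⌉ = 14 − 13 = 1
n=15: ⌈(16·409+256)/471⌉ − ⌈(15·409+256)/471⌉ = ⌈6800/471⌉ − ⌈6391/471⌉ = 15 − 14 = 1
n=16: ⌈(17·409+256)/471⌉ − ⌈(16·409+256)/471⌉ = ⌈7209/471⌉ − ⌈6800/471⌉ = 16 − 15 = 1
n=17: ⌈(18·409+256)/471⌉ − ⌈(17·409+256)/471⌉ = ⌈7618/471⌉ − ⌈7209/471⌉ = 17 − 16 = 1
n=18: ⌈(19·409+256)/471⌉ − ⌈(18·409+256)/471⌉ = ⌈8027/471⌉ − ⌈7618/471⌉ = 18 − 17 = 1
n=19: ⌈(20·409+256)/471⌉ − ⌈(19·409+256)/471⌉ = ⌈8436/471⌉ − ⌈8027/471⌉ = 18 − 18 = 0
n=20: ⌈(21·409+256)/471⌉ − ⌈(20·409+256)/471⌉ = ⌈8845/471⌉ − ⌈8436/471⌉ = 19 − 18 = 1
n=21: ⌈(22·409+256)/471⌉ − ⌈(21·409+256)/471⌉ = ⌈9254/471⌉ − ⌈8845/471⌉ = 20 − 19 = 1
n=22: ⌈(23·409+256)/471⌉ − ⌈(22·409+256)/471⌉ = ⌈9663/471⌉ − ⌈9254/471⌉ = 21 − 20 = 1
n=23: ⌈(24·409+256)/471⌉ − ⌈(23·409+256)/471⌉ = ⌈10072/471⌉ − ⌈9663/471⌉ = 22 − 21 = 1
n=24: ⌈(25·409+256)/471⌉ − ⌈(24·409+256)/471⌉ = ⌈10481/471⌉ − ⌈10072/471⌉ = 23 − 22 = 1
n=25: ⌈(26·409+256)/471⌉ − ⌈(25·409+256)/471⌉ = ⌈10890/471⌉ − ⌈10481/471⌉ = 24 − 23 = 1
n=26: ⌈(27·409+256)/471⌉ − ⌈(26·409+256)/471⌉ = ⌈11299/471⌉ − ⌈10890/471⌉ = 24 − 24 = 0
n=27: ⌈(28·409+256)/471⌉ − ⌈(27·409+256)/471⌉ = ⌈11708/471⌉ − ⌈11299/471⌉ = 25 − 24 = 1
n=28: ⌈(29·409+256)/471⌉ − ⌈(28·409+256)/471⌉ = ⌈12117/471⌉ − ⌈11708/471⌉ = 26 − 25 = 1
n=29: ⌈(30·409+256)/471⌉ − ⌈(29·409+256)/471⌉ = ⌈12526/471⌉ − ⌈12117/471⌉ = 27 − 26 = 1
n=30: ⌈(31·409+256)/471⌉ − ⌈(30·409+256)/471⌉ = ⌈12935/471⌉ − ⌈12526/471⌉ = 28 − 27 = 1
n=31: ⌈(32·409+256)/471⌉ − ⌈(31·409+256)/471⌉ = ⌈13344/471⌉ − ⌈12935/471⌉ = 29 − 28 = 1
n=32: ⌈(33·409+256)/471⌉ − ⌈(32·409+256)/471⌉ = ⌈13753/471⌉ − ⌈13344/471⌉ = 30 − 29 = 1
n=33: ⌈(34·409+256)/471⌉ − ⌈(33·409+256)/471⌉ = ⌈14162/471⌉ − ⌈13753/471⌉ = 31 − 30 = 1
n=34: ⌈(35·409+256)/471⌉ − ⌈(34·409+256)/471⌉ = ⌈14571/471⌉ − ⌈14162/471⌉ = 31 − 31 = 0
n=35: ⌈(36·409+256)/471⌉ − ⌈(35·409+256)/471⌉ = ⌈14980/471⌉ − ⌈14571/471⌉ = 32 − 31 = 1
n=36: ⌈(37·409+256)/471⌉ − ⌈(36·409+256)/471⌉ = ⌈15389/471⌉ − ⌈14980/471⌉ = 33 − 32 = 1
n=37: ⌈(38·409+256)/471⌉ − ⌈(37·409+256)/471⌉ = ⌈15798/471⌉ − ⌈15389/471⌉ = 34 − 33 = 1
n=38: ⌈(39·409+256)/471⌉ − ⌈(38·409+256)/471⌉ = ⌈16207/471⌉ − ⌈15798/471⌉ = 35 − 34 = 1
n=39: ⌈(40·409+256)/471⌉ − ⌈(39·409+256)/471⌉ = ⌈16616/471⌉ − ⌈16207/471⌉ = 36 − 35 = 1
n=40: ⌈(41·409+256)/471⌉ − ⌈(40·409+256)/471⌉ = ⌈17025/471⌉ − ⌈16616/471⌉ = 37 − 36 = 1
n=41: ⌈(42·409+256)/471⌉ − ⌈(41·409+256)/471⌉ = ⌈17434/471⌉ − ⌈17025/471⌉ = 38 − 37 = 1
n=42: ⌈(43·409+256)/471⌉ − ⌈(42·409+256)/471⌉ = ⌈17843/471⌉ − ⌈17434/471⌉ = 38 − 38 = 0
n=43: ⌈(44·409+256)/471⌉ − ⌈(43·409+256)/471⌉ = ⌈18252/471⌉ − ⌈17843/471⌉ = 39 − 38 = 1
n=44: ⌈(45·409+256)/471⌉ − ⌈(44·409+256)/471⌉ = ⌈18661/471⌉ − ⌈18252/471⌉ = 40 − 39 = 1
n=45: ⌈(46·409+256)/471⌉ − ⌈(45·409+256)/471⌉ = ⌈19070/471⌉ − ⌈18661/471⌉ = 41 − 40 = 1
n=46: ⌈(47·409+256)/471⌉ − ⌈(46·409+256)/471⌉ = ⌈19479/471⌉ − ⌈19070/471⌉ = 42 − 41 = 1
n=47: ⌈(48·409+256)/471⌉ − ⌈(47·409+256)/471⌉ = ⌈19888/471⌉ − ⌈19479/471⌉ = 43 − 42 = 1
n=48: ⌈(49·409+256)/471⌉ − ⌈(48·409+256)/471⌉ = ⌈20297/471⌉ − ⌈19888/471⌉ = 44 − 43 = 1
n=49: ⌈(50·409+256)/471⌉ − ⌈(49·409+256)/471⌉ = ⌈20706/471⌉ − ⌈20297/471⌉ = 44 − 44 = 0
n=50: ⌈(51·409+256)/471⌉ − ⌈(50·409+256)/471⌉ = ⌈21115/471⌉ − ⌈20706/471⌉ = 45 − 44 = 1
n=51: ⌈(52·409+256)/471⌉ − ⌈(51·409+256)/471⌉ = ⌈21524/471⌉ − ⌈21115/471⌉ = 46 − 45 = 1
n=52: ⌈(53·409+256)/471⌉ − ⌈(52·409+256)/471⌉ = ⌈21933/471⌉ − ⌈21524/471⌉ = 47 − 46 = 1
n=53: ⌈(54·409+256)/471⌉ − ⌈(53·409+256)/471⌉ = ⌈22342/471⌉ − ⌈21933/471⌉ = 48 − 47 = 1
n=54: ⌈(55·409+256)/471⌉ − ⌈(54·409+256)/471⌉ = ⌈22751/471⌉ − ⌈22342/471⌉ = 49 − 48 = 1
n=55: ⌈(56·409+256)/471⌉ − ⌈(55·409+256)/471⌉ = ⌈23160/471⌉ − ⌈22751/471⌉ = 50 − 49 = 1
n=56: ⌈(57·409+256)/471⌉ − ⌈(56·409+256)/471⌉ = ⌈23569/471⌉ − ⌈23160/471⌉ = 51 − 50 = 1
n=57: ⌈(58·409+256)/471⌉ − ⌈(57·409+256)/471⌉ = ⌈23978/471⌉ − ⌈23569/471⌉ = 51 − 51 = 0
n=58: ⌈(59·409+256)/471⌉ − ⌈(58·409+256)/471⌉ = ⌈24387/471⌉ − ⌈23978/471⌉ = 52 − 51 = 1
n=59: ⌈(60·409+256)/471⌉ − ⌈(59·409+256)/471⌉ = ⌈24796/471⌉ − ⌈24387/471⌉ = 53 − 52 = 1
n=60: ⌈(61·409+256)/471⌉ − ⌈(60·409+256)/471⌉ = ⌈25205/471⌉ − ⌈24796/471⌉ = 54 − 53 = 1
n=61: ⌈(62·409+256)/471⌉ − ⌈(61·409+256)/471⌉ = ⌈25614/471⌉ − ⌈25205/471⌉ = 55 − 54 = 1
n=62: ⌈(63·409+256)/471⌉ − ⌈(62·409+256)/471⌉ = ⌈26023/471⌉ − ⌈25614/471⌉ = 56 − 55 = 1
n=63: ⌈(64·409+256)/471⌉ − ⌈(63·409+256)/471⌉ = ⌈26432/471⌉ − ⌈26023/471⌉ = 57 − 56 = 1
n=64: ⌈(65·409+256)/471⌉ − ⌈(64·409+256)/471⌉ = ⌈26841/471⌉ − ⌈26432/471⌉ = 57 − 57 = 0
n=65: ⌈(66·409+256)/471⌉ − ⌈(65·409+256)/471⌉ = ⌈27250/471⌉ − ⌈26841/471⌉ = 58 − 57 = 1
n=66: ⌈(67·409+256)/471⌉ − ⌈(66·409+256)/471⌉ = ⌈27659/471⌉ − ⌈27250/471⌉ = 59 − 58 = 1
n=67: ⌈(68·409+256)/471⌉ − ⌈(67·409+256)/471⌉ = ⌈28068/471⌉ − ⌈27659/471⌉ = 60 − 59 = 1
n=68: ⌈(69·409+256)/471⌉ − ⌈(68·409+256)/471⌉ = ⌈28477/471⌉ − ⌈28068/471⌉ = 61 − 60 = 1
n=69: ⌈(70·409+256)/471⌉ − ⌈(69·409+256)/471⌉ = ⌈28886/471⌉ − ⌈28477/471⌉ = 62 − 61 = 1
n=70: ⌈(71·409+256)/471⌉ − ⌈(70·409+256)/471⌉ = ⌈29295/471⌉ − ⌈28886/471⌉ = 63 − 62 = 1
n=71: ⌈(72·409+256)/471⌉ − ⌈(71·409+256)/471⌉ = ⌈29704/471⌉ − ⌈29295/471⌉ = 64 − 63 = 1
n=72: ⌈(73·409+256)/471⌉ − ⌈(72·409+256)/471⌉ = ⌈30113/471⌉ − ⌈29704/471⌉ = 64 − 64 = 0
n=73: ⌈(74·409+256)/471⌉ − ⌈(73·409+256)/471⌉ = ⌈30522/471⌉ − ⌈30113/471⌉ = 65 − 64 = 1
n=74: ⌈(75·409+256)/471⌉ − ⌈(74·409+256)/471⌉ = ⌈30931/471⌉ − ⌈30522/471⌉ = 66 − 65 = 1
n=75: ⌈(76·409+256)/471⌉ − ⌈(75·409+256)/471⌉ = ⌈31340/471⌉ − ⌈30931/471⌉ = 67 − 66 = 1
n=76: ⌈(77·409+256)/471⌉ − ⌈(76·409+256)/471⌉ = ⌈31749/471⌉ − ⌈31340/471⌉ = 68 − 67 = 1
n=77: ⌈(78·409+256)/471⌉ − ⌈(77·409+256)/471⌉ = ⌈32158/471⌉ − ⌈31749/471⌉ = 69 − 68 = 1
n=78: ⌈(79·409+256)/471⌉ − ⌈(78·409+256)/471⌉ = ⌈32567/471⌉ − ⌈32158/471⌉ = 70 − 69 = 1
n=79: ⌈(80·409+256)/471⌉ − ⌈(79·409+256)/471⌉ = ⌈32976/471⌉ − ⌈32567/471⌉ = 71 − 70 = 1
n=80: ⌈(81·409+256)/471⌉ − ⌈(80·409+256)/471⌉ = ⌈33385/471⌉ − ⌈32976/471⌉ = 71 − 71 = 0
n=81: ⌈(82·409+256)/471⌉ − ⌈(81·409+256)/471⌉ = ⌈33794/471⌉ − ⌈33385/471⌉ = 72 − 71 = 1
n=82: ⌈(83·409+256)/471⌉ − ⌈(82·409+256)/471⌉ = ⌈34203/471⌉ − ⌈33794/471⌉ = 73 − 72 = 1
n=83: ⌈(84·409+256)/471⌉ − ⌈(83·409+256)/471⌉ = ⌈34612/471⌉ − ⌈34203/471⌉ = 74 − 73 = 1
n=84: ⌈(85·409+256)/471⌉ − ⌈(84·409+256)/471⌉ = ⌈35021/471⌉ − ⌈34612/471⌉ = 75 − 74 = 1
n=85: ⌈(86·409+256)/471⌉ − ⌈(85·409+256)/471⌉ = ⌈35430/471⌉ − ⌈35021/471⌉ = 76 − 75 = 1
n=86: ⌈(87·409+256)/471⌉ − ⌈(86·409+256)/471⌉ = ⌈35839/471⌉ − ⌈35430/471⌉ = 77 − 76 = 1


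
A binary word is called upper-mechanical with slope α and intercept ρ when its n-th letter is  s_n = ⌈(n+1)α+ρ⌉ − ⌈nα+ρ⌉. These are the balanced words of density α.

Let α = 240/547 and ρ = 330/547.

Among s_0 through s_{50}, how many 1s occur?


22

#1s = Σ_{n=0}^{50} s_n = Σ_{n=0}^{50} (⌈(n+1)α+ρ⌉ − ⌈nα+ρ⌉)
the sum telescopes: every ⌈nα+ρ⌉ with 0 < n < 51 appears once with + and once with −, leaving ⌈51α+ρ⌉ − ⌈0·α+ρ⌉
51α + ρ = (51·240 + 330) / 547 = 12570/547
ρ = 330/547
⌈12570/547⌉ = 23,  ⌈330/547⌉ = 1
#1s = 23 − 1 = 22


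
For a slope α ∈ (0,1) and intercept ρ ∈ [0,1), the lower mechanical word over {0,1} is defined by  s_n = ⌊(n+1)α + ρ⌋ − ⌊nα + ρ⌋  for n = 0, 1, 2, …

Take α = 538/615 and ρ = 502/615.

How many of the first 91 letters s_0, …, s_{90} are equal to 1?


80

#1s = Σ_{n=0}^{90} s_n = Σ_{n=0}^{90} (⌊(n+1)α+ρ⌋ − ⌊nα+ρ⌋)
the sum telescopes: every ⌊nα+ρ⌋ with 0 < n < 91 appears once with + and once with −, leaving ⌊91α+ρ⌋ − ⌊0·α+ρ⌋
91α + ρ = (91·538 + 502) / 615 = 49460/615
ρ = 502/615
⌊49460/615⌋ = 80,  ⌊502/615⌋ = 0
#1s = 80 − 0 = 80


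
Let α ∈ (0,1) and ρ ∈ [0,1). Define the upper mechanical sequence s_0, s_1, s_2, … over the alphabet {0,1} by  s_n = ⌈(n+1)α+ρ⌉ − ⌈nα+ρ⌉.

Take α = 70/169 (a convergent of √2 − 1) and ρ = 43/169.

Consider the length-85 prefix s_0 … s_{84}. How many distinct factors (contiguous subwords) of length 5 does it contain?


6

t_n = ⌈(n·70+43)/169⌉ for n = 0 … 85:
  n=0…9: ⌈43/169⌉=1 ⌈113/169⌉=1 ⌈183/169⌉=2 ⌈253/169⌉=2 ⌈323/169⌉=2 ⌈393/169⌉=3 ⌈463/169⌉=3 ⌈533/169⌉=4 ⌈603/169⌉=4 ⌈673/169⌉=4
  n=10…19: ⌈743/169⌉=5 ⌈813/169⌉=5 ⌈883/169⌉=6 ⌈953/169⌉=6 ⌈1023/169⌉=7 ⌈1093/169⌉=7 ⌈1163/169⌉=7 ⌈1233/169⌉=8 ⌈1303/169⌉=8 ⌈1373/169⌉=9
  n=20…29: ⌈1443/169⌉=9 ⌈1513/169⌉=9 ⌈1583/169⌉=10 ⌈1653/169⌉=10 ⌈1723/169⌉=11 ⌈1793/169⌉=11 ⌈1863/169⌉=12 ⌈1933/169⌉=12 ⌈2003/169⌉=12 ⌈2073/169⌉=13
  n=30…39: ⌈2143/169⌉=13 ⌈2213/169⌉=14 ⌈2283/169⌉=14 ⌈2353/169⌉=14 ⌈2423/169⌉=15 ⌈2493/169⌉=15 ⌈2563/169⌉=16 ⌈2633/169⌉=16 ⌈2703/169⌉=16 ⌈2773/169⌉=17
  n=40…49: ⌈2843/169⌉=17 ⌈2913/169⌉=18 ⌈2983/169⌉=18 ⌈3053/169⌉=19 ⌈3123/169⌉=19 ⌈3193/169⌉=19 ⌈3263/169⌉=20 ⌈3333/169⌉=20 ⌈3403/169⌉=21 ⌈3473/169⌉=21
  n=50…59: ⌈3543/169⌉=21 ⌈3613/169⌉=22 ⌈3683/169⌉=22 ⌈3753/169⌉=23 ⌈3823/169⌉=23 ⌈3893/169⌉=24 ⌈3963/169⌉=24 ⌈4033/169⌉=24 ⌈4103/169⌉=25 ⌈4173/169⌉=25
  n=60…69: ⌈4243/169⌉=26 ⌈4313/169⌉=26 ⌈4383/169⌉=26 ⌈4453/169⌉=27 ⌈4523/169⌉=27 ⌈4593/169⌉=28 ⌈4663/169⌉=28 ⌈4733/169⌉=29 ⌈4803/169⌉=29 ⌈4873/169⌉=29
  n=70…79: ⌈4943/169⌉=30 ⌈5013/169⌉=30 ⌈5083/169⌉=31 ⌈5153/169⌉=31 ⌈5223/169⌉=31 ⌈5293/169⌉=32 ⌈5363/169⌉=32 ⌈5433/169⌉=33 ⌈5503/169⌉=33 ⌈5573/169⌉=33
  n=80…85: ⌈5643/169⌉=34 ⌈5713/169⌉=34 ⌈5783/169⌉=35 ⌈5853/169⌉=35 ⌈5923/169⌉=36 ⌈5993/169⌉=36
s_n = t_(n+1) − t_n for n = 0 … 84 gives
prefix = 0100101001010100101001010100101001010010101001010010101001010010101001010010100101010
slide a length-5 window over [0..4] … [80..84] (81 windows); first occurrence of each distinct factor:
  [  0..  4] 01001
  [  1..  5] 10010
  [  2..  6] 00101
  [  3..  7] 01010
  [  4..  8] 10100
  [  9.. 13] 10101
  (the other 75 windows repeat one of these)
distinct factors: {00101, 01001, 01010, 10010, 10100, 10101}
count = 6  (Sturmian bound for length 5 is 6)


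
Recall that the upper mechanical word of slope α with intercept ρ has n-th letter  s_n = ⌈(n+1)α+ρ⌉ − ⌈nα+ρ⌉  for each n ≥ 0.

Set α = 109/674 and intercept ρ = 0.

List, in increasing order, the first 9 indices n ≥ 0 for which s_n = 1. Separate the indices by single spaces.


n=0: ⌈109/674⌉−⌈0/674⌉ = 1−0 = 1  ← one
n=1: ⌈218/674⌉−⌈109/674⌉ = 1−1 = 0
n=2: ⌈327/674⌉−⌈218/674⌉ = 1−1 = 0
n=3: ⌈436/674⌉−⌈327/674⌉ = 1−1 = 0
n=4: ⌈545/674⌉−⌈436/674⌉ = 1−1 = 0
n=5: ⌈654/674⌉−⌈545/674⌉ = 1−1 = 0
n=6: ⌈763/674⌉−⌈654/674⌉ = 2−1 = 1  ← one
n=7: ⌈872/674⌉−⌈763/674⌉ = 2−2 = 0
n=8: ⌈981/674⌉−⌈872/674⌉ = 2−2 = 0
n=9: ⌈1090/674⌉−⌈981/674⌉ = 2−2 = 0
n=10: ⌈1199/674⌉−⌈1090/674⌉ = 2−2 = 0
n=11: ⌈1308/674⌉−⌈1199/674⌉ = 2−2 = 0
n=12: ⌈1417/674⌉−⌈1308/674⌉ = 3−2 = 1  ← one
n=13: ⌈1526/674⌉−⌈1417/674⌉ = 3−3 = 0
n=14: ⌈1635/674⌉−⌈1526/674⌉ = 3−3 = 0
n=15: ⌈1744/674⌉−⌈1635/674⌉ = 3−3 = 0
n=16: ⌈1853/674⌉−⌈1744/674⌉ = 3−3 = 0
n=17: ⌈1962/674⌉−⌈1853/674⌉ = 3−3 = 0
n=18: ⌈2071/674⌉−⌈1962/674⌉ = 4−3 = 1  ← one
n=19: ⌈2180/674⌉−⌈2071/674⌉ = 4−4 = 0
n=20: ⌈2289/674⌉−⌈2180/674⌉ = 4−4 = 0
n=21: ⌈2398/674⌉−⌈2289/674⌉ = 4−4 = 0
n=22: ⌈2507/674⌉−⌈2398/674⌉ = 4−4 = 0
n=23: ⌈2616/674⌉−⌈2507/674⌉ = 4−4 = 0
n=24: ⌈2725/674⌉−⌈2616/674⌉ = 5−4 = 1  ← one
n=25: ⌈2834/674⌉−⌈2725/674⌉ = 5−5 = 0
n=26: ⌈2943/674⌉−⌈2834/674⌉ = 5−5 = 0
n=27: ⌈3052/674⌉−⌈2943/674⌉ = 5−5 = 0
n=28: ⌈3161/674⌉−⌈3052/674⌉ = 5−5 = 0
n=29: ⌈3270/674⌉−⌈3161/674⌉ = 5−5 = 0
n=30: ⌈3379/674⌉−⌈3270/674⌉ = 6−5 = 1  ← one
n=31: ⌈3488/674⌉−⌈3379/674⌉ = 6−6 = 0
n=32: ⌈3597/674⌉−⌈3488/674⌉ = 6−6 = 0
n=33: ⌈3706/674⌉−⌈3597/674⌉ = 6−6 = 0
n=34: ⌈3815/674⌉−⌈3706/674⌉ = 6−6 = 0
n=35: ⌈3924/674⌉−⌈3815/674⌉ = 6−6 = 0
n=36: ⌈4033/674⌉−⌈3924/674⌉ = 6−6 = 0
n=37: ⌈4142/674⌉−⌈4033/674⌉ = 7−6 = 1  ← one
n=38: ⌈4251/674⌉−⌈4142/674⌉ = 7−7 = 0
n=39: ⌈4360/674⌉−⌈4251/674⌉ = 7−7 = 0
n=40: ⌈4469/674⌉−⌈4360/674⌉ = 7−7 = 0
n=41: ⌈4578/674⌉−⌈4469/674⌉ = 7−7 = 0
n=42: ⌈4687/674⌉−⌈4578/674⌉ = 7−7 = 0
n=43: ⌈4796/674⌉−⌈4687/674⌉ = 8−7 = 1  ← one
n=44: ⌈4905/674⌉−⌈4796/674⌉ = 8−8 = 0
n=45: ⌈5014/674⌉−⌈4905/674⌉ = 8−8 = 0
n=46: ⌈5123/674⌉−⌈5014/674⌉ = 8−8 = 0
n=47: ⌈5232/674⌉−⌈5123/674⌉ = 8−8 = 0
n=48: ⌈5341/674⌉−⌈5232/674⌉ = 8−8 = 0
n=49: ⌈5450/674⌉−⌈5341/674⌉ = 9−8 = 1  ← one
positions of the first 9 ones: 0 6 12 18 24 30 37 43 49

0 6 12 18 24 30 37 43 49


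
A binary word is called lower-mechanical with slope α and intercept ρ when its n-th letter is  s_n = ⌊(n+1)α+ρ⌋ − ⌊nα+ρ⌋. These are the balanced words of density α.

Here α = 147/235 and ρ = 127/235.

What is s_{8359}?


(n+1)α + ρ = (8360·147 + 127) / 235 = 1229047/235
nα + ρ     = (8359·147 + 127) / 235 = 1228900/235
⌊1229047/235⌋ = 5229,  ⌊1228900/235⌋ = 5229
s_{8359} = 5229 − 5229 = 0

0


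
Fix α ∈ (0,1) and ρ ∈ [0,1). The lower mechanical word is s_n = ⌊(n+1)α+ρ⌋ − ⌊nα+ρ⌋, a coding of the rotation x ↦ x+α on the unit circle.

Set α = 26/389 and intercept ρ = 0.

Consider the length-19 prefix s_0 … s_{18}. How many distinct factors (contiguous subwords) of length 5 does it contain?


6

t_n = ⌊(n·26)/389⌋ for n = 0 … 19:
  n=0…9: ⌊0/389⌋=0 ⌊26/389⌋=0 ⌊52/389⌋=0 ⌊78/389⌋=0 ⌊104/389⌋=0 ⌊130/389⌋=0 ⌊156/389⌋=0 ⌊182/389⌋=0 ⌊208/389⌋=0 ⌊234/389⌋=0
  n=10…19: ⌊260/389⌋=0 ⌊286/389⌋=0 ⌊312/389⌋=0 ⌊338/389⌋=0 ⌊364/389⌋=0 ⌊390/389⌋=1 ⌊416/389⌋=1 ⌊442/389⌋=1 ⌊468/389⌋=1 ⌊494/389⌋=1
s_n = t_(n+1) − t_n for n = 0 … 18 gives
prefix = 0000000000000010000
slide a length-5 window over [0..4] … [14..18] (15 windows); first occurrence of each distinct factor:
  [  0..  4] 00000
  [ 10.. 14] 00001
  [ 11.. 15] 00010
  [ 12.. 16] 00100
  [ 13.. 17] 01000
  [ 14.. 18] 10000
  (the other 9 windows repeat one of these)
distinct factors: {00000, 00001, 00010, 00100, 01000, 10000}
count = 6  (Sturmian bound for length 5 is 6)


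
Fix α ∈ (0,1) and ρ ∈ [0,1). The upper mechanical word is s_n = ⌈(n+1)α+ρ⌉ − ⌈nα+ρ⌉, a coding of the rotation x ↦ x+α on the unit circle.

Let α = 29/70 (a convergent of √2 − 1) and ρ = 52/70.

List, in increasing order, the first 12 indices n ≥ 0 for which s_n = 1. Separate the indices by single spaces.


0 3 5 7 10 12 15 17 19 22 24 27

n=0: ⌈81/70⌉−⌈52/70⌉ = 2−1 = 1  ← one
n=1: ⌈110/70⌉−⌈81/70⌉ = 2−2 = 0
n=2: ⌈139/70⌉−⌈110/70⌉ = 2−2 = 0
n=3: ⌈168/70⌉−⌈139/70⌉ = 3−2 = 1  ← one
n=4: ⌈197/70⌉−⌈168/70⌉ = 3−3 = 0
n=5: ⌈226/70⌉−⌈197/70⌉ = 4−3 = 1  ← one
n=6: ⌈255/70⌉−⌈226/70⌉ = 4−4 = 0
n=7: ⌈284/70⌉−⌈255/70⌉ = 5−4 = 1  ← one
n=8: ⌈313/70⌉−⌈284/70⌉ = 5−5 = 0
n=9: ⌈342/70⌉−⌈313/70⌉ = 5−5 = 0
n=10: ⌈371/70⌉−⌈342/70⌉ = 6−5 = 1  ← one
n=11: ⌈400/70⌉−⌈371/70⌉ = 6−6 = 0
n=12: ⌈429/70⌉−⌈400/70⌉ = 7−6 = 1  ← one
n=13: ⌈458/70⌉−⌈429/70⌉ = 7−7 = 0
n=14: ⌈487/70⌉−⌈458/70⌉ = 7−7 = 0
n=15: ⌈516/70⌉−⌈487/70⌉ = 8−7 = 1  ← one
n=16: ⌈545/70⌉−⌈516/70⌉ = 8−8 = 0
n=17: ⌈574/70⌉−⌈545/70⌉ = 9−8 = 1  ← one
n=18: ⌈603/70⌉−⌈574/70⌉ = 9−9 = 0
n=19: ⌈632/70⌉−⌈603/70⌉ = 10−9 = 1  ← one
n=20: ⌈661/70⌉−⌈632/70⌉ = 10−10 = 0
n=21: ⌈690/70⌉−⌈661/70⌉ = 10−10 = 0
n=22: ⌈719/70⌉−⌈690/70⌉ = 11−10 = 1  ← one
n=23: ⌈748/70⌉−⌈719/70⌉ = 11−11 = 0
n=24: ⌈777/70⌉−⌈748/70⌉ = 12−11 = 1  ← one
n=25: ⌈806/70⌉−⌈777/70⌉ = 12−12 = 0
n=26: ⌈835/70⌉−⌈806/70⌉ = 12−12 = 0
n=27: ⌈864/70⌉−⌈835/70⌉ = 13−12 = 1  ← one
positions of the first 12 ones: 0 3 5 7 10 12 15 17 19 22 24 27


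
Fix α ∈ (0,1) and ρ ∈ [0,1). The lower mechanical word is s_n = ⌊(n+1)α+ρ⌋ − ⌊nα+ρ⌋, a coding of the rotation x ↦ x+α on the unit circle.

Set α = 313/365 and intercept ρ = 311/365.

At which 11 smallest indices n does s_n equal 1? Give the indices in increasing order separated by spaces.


0 1 2 3 4 6 7 8 9 10 11

n=0: ⌊624/365⌋−⌊311/365⌋ = 1−0 = 1  ← one
n=1: ⌊937/365⌋−⌊624/365⌋ = 2−1 = 1  ← one
n=2: ⌊1250/365⌋−⌊937/365⌋ = 3−2 = 1  ← one
n=3: ⌊1563/365⌋−⌊1250/365⌋ = 4−3 = 1  ← one
n=4: ⌊1876/365⌋−⌊1563/365⌋ = 5−4 = 1  ← one
n=5: ⌊2189/365⌋−⌊1876/365⌋ = 5−5 = 0
n=6: ⌊2502/365⌋−⌊2189/365⌋ = 6−5 = 1  ← one
n=7: ⌊2815/365⌋−⌊2502/365⌋ = 7−6 = 1  ← one
n=8: ⌊3128/365⌋−⌊2815/365⌋ = 8−7 = 1  ← one
n=9: ⌊3441/365⌋−⌊3128/365⌋ = 9−8 = 1  ← one
n=10: ⌊3754/365⌋−⌊3441/365⌋ = 10−9 = 1  ← one
n=11: ⌊4067/365⌋−⌊3754/365⌋ = 11−10 = 1  ← one
positions of the first 11 ones: 0 1 2 3 4 6 7 8 9 10 11


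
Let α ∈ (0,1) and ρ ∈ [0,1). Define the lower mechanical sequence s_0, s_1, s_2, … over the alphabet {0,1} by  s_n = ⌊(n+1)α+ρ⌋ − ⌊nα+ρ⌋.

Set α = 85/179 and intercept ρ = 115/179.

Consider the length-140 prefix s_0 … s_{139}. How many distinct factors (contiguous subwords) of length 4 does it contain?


t_n = ⌊(n·85+115)/179⌋ for n = 0 … 140:
  n=0…9: ⌊115/179⌋=0 ⌊200/179⌋=1 ⌊285/179⌋=1 ⌊370/179⌋=2 ⌊455/179⌋=2 ⌊540/179⌋=3 ⌊625/179⌋=3 ⌊710/179⌋=3 ⌊795/179⌋=4 ⌊880/179⌋=4
  n=10…19: ⌊965/179⌋=5 ⌊1050/179⌋=5 ⌊1135/179⌋=6 ⌊1220/179⌋=6 ⌊1305/179⌋=7 ⌊1390/179⌋=7 ⌊1475/179⌋=8 ⌊1560/179⌋=8 ⌊1645/179⌋=9 ⌊1730/179⌋=9
  n=20…29: ⌊1815/179⌋=10 ⌊1900/179⌋=10 ⌊1985/179⌋=11 ⌊2070/179⌋=11 ⌊2155/179⌋=12 ⌊2240/179⌋=12 ⌊2325/179⌋=12 ⌊2410/179⌋=13 ⌊2495/179⌋=13 ⌊2580/179⌋=14
  n=30…39: ⌊2665/179⌋=14 ⌊2750/179⌋=15 ⌊2835/179⌋=15 ⌊2920/179⌋=16 ⌊3005/179⌋=16 ⌊3090/179⌋=17 ⌊3175/179⌋=17 ⌊3260/179⌋=18 ⌊3345/179⌋=18 ⌊3430/179⌋=19
  n=40…49: ⌊3515/179⌋=19 ⌊3600/179⌋=20 ⌊3685/179⌋=20 ⌊3770/179⌋=21 ⌊3855/179⌋=21 ⌊3940/179⌋=22 ⌊4025/179⌋=22 ⌊4110/179⌋=22 ⌊4195/179⌋=23 ⌊4280/179⌋=23
  n=50…59: ⌊4365/179⌋=24 ⌊4450/179⌋=24 ⌊4535/179⌋=25 ⌊4620/179⌋=25 ⌊4705/179⌋=26 ⌊4790/179⌋=26 ⌊4875/179⌋=27 ⌊4960/179⌋=27 ⌊5045/179⌋=28 ⌊5130/179⌋=28
  n=60…69: ⌊5215/179⌋=29 ⌊5300/179⌋=29 ⌊5385/179⌋=30 ⌊5470/179⌋=30 ⌊5555/179⌋=31 ⌊5640/179⌋=31 ⌊5725/179⌋=31 ⌊5810/179⌋=32 ⌊5895/179⌋=32 ⌊5980/179⌋=33
  n=70…79: ⌊6065/179⌋=33 ⌊6150/179⌋=34 ⌊6235/179⌋=34 ⌊6320/179⌋=35 ⌊6405/179⌋=35 ⌊6490/179⌋=36 ⌊6575/179⌋=36 ⌊6660/179⌋=37 ⌊6745/179⌋=37 ⌊6830/179⌋=38
  n=80…89: ⌊6915/179⌋=38 ⌊7000/179⌋=39 ⌊7085/179⌋=39 ⌊7170/179⌋=40 ⌊7255/179⌋=40 ⌊7340/179⌋=41 ⌊7425/179⌋=41 ⌊7510/179⌋=41 ⌊7595/179⌋=42 ⌊7680/179⌋=42
  n=90…99: ⌊7765/179⌋=43 ⌊7850/179⌋=43 ⌊7935/179⌋=44 ⌊8020/179⌋=44 ⌊8105/179⌋=45 ⌊8190/179⌋=45 ⌊8275/179⌋=46 ⌊8360/179⌋=46 ⌊8445/179⌋=47 ⌊8530/179⌋=47
  n=100…109: ⌊8615/179⌋=48 ⌊8700/179⌋=48 ⌊8785/179⌋=49 ⌊8870/179⌋=49 ⌊8955/179⌋=50 ⌊9040/179⌋=50 ⌊9125/179⌋=50 ⌊9210/179⌋=51 ⌊9295/179⌋=51 ⌊9380/179⌋=52
  n=110…119: ⌊9465/179⌋=52 ⌊9550/179⌋=53 ⌊9635/179⌋=53 ⌊9720/179⌋=54 ⌊9805/179⌋=54 ⌊9890/179⌋=55 ⌊9975/179⌋=55 ⌊10060/179⌋=56 ⌊10145/179⌋=56 ⌊10230/179⌋=57
  n=120…129: ⌊10315/179⌋=57 ⌊10400/179⌋=58 ⌊10485/179⌋=58 ⌊10570/179⌋=59 ⌊10655/179⌋=59 ⌊10740/179⌋=60 ⌊10825/179⌋=60 ⌊10910/179⌋=60 ⌊10995/179⌋=61 ⌊11080/179⌋=61
  n=130…139: ⌊11165/179⌋=62 ⌊11250/179⌋=62 ⌊11335/179⌋=63 ⌊11420/179⌋=63 ⌊11505/179⌋=64 ⌊11590/179⌋=64 ⌊11675/179⌋=65 ⌊11760/179⌋=65 ⌊11845/179⌋=66 ⌊11930/179⌋=66
  n=140: ⌊12015/179⌋=67
s_n = t_(n+1) − t_n for n = 0 … 139 gives
prefix = 10101001010101010101010100101010101010101010100101010101010101010010101010101010101010010101010101010101001010101010101010101001010101010101
slide a length-4 window over [0..3] … [136..139] (137 windows); first occurrence of each distinct factor:
  [  0..  3] 1010
  [  1..  4] 0101
  [  3..  6] 0100
  [  4..  7] 1001
  [  5..  8] 0010
  (the other 132 windows repeat one of these)
distinct factors: {0010, 0100, 0101, 1001, 1010}
count = 5  (Sturmian bound for length 4 is 5)

5


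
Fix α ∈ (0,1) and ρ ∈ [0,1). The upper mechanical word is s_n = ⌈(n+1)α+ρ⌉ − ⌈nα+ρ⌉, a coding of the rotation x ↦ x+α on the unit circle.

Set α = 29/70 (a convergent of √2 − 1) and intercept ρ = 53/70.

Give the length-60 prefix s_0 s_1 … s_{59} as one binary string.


100101010010100101010010100101010010100101001010100101001010

n=0: ⌈(1·29+53)/70⌉ − ⌈(0·29+53)/70⌉ = ⌈82/70⌉ − ⌈53/70⌉ = 2 − 1 = 1
n=1: ⌈(2·29+53)/70⌉ − ⌈(1·29+53)/70⌉ = ⌈111/70⌉ − ⌈82/70⌉ = 2 − 2 = 0
n=2: ⌈(3·29+53)/70⌉ − ⌈(2·29+53)/70⌉ = ⌈140/70⌉ − ⌈111/70⌉ = 2 − 2 = 0
n=3: ⌈(4·29+53)/70⌉ − ⌈(3·29+53)/70⌉ = ⌈169/70⌉ − ⌈140/70⌉ = 3 − 2 = 1
n=4: ⌈(5·29+53)/70⌉ − ⌈(4·29+53)/70⌉ = ⌈198/70⌉ − ⌈169/70⌉ = 3 − 3 = 0
n=5: ⌈(6·29+53)/70⌉ − ⌈(5·29+53)/70⌉ = ⌈227/70⌉ − ⌈198/70⌉ = 4 − 3 = 1
n=6: ⌈(7·29+53)/70⌉ − ⌈(6·29+53)/70⌉ = ⌈256/70⌉ − ⌈227/70⌉ = 4 − 4 = 0
n=7: ⌈(8·29+53)/70⌉ − ⌈(7·29+53)/70⌉ = ⌈285/70⌉ − ⌈256/70⌉ = 5 − 4 = 1
n=8: ⌈(9·29+53)/70⌉ − ⌈(8·29+53)/70⌉ = ⌈314/70⌉ − ⌈285/70⌉ = 5 − 5 = 0
n=9: ⌈(10·29+53)/70⌉ − ⌈(9·29+53)/70⌉ = ⌈343/70⌉ − ⌈314/70⌉ = 5 − 5 = 0
n=10: ⌈(11·29+53)/70⌉ − ⌈(10·29+53)/70⌉ = ⌈372/70⌉ − ⌈343/70⌉ = 6 − 5 = 1
n=11: ⌈(12·29+53)/70⌉ − ⌈(11·29+53)/70⌉ = ⌈401/70⌉ − ⌈372/70⌉ = 6 − 6 = 0
n=12: ⌈(13·29+53)/70⌉ − ⌈(12·29+53)/70⌉ = ⌈430/70⌉ − ⌈401/70⌉ = 7 − 6 = 1
n=13: ⌈(14·29+53)/70⌉ − ⌈(13·29+53)/70⌉ = ⌈459/70⌉ − ⌈430/70⌉ = 7 − 7 = 0
n=14: ⌈(15·29+53)/70⌉ − ⌈(14·29+53)/70⌉ = ⌈488/70⌉ − ⌈459/70⌉ = 7 − 7 = 0
n=15: ⌈(16·29+53)/70⌉ − ⌈(15·29+53)/70⌉ = ⌈517/70⌉ − ⌈488/70⌉ = 8 − 7 = 1
n=16: ⌈(17·29+53)/70⌉ − ⌈(16·29+53)/70⌉ = ⌈546/70⌉ − ⌈517/70⌉ = 8 − 8 = 0
n=17: ⌈(18·29+53)/70⌉ − ⌈(17·29+53)/70⌉ = ⌈575/70⌉ − ⌈546/70⌉ = 9 − 8 = 1
n=18: ⌈(19·29+53)/70⌉ − ⌈(18·29+53)/70⌉ = ⌈604/70⌉ − ⌈575/70⌉ = 9 − 9 = 0
n=19: ⌈(20·29+53)/70⌉ − ⌈(19·29+53)/70⌉ = ⌈633/70⌉ − ⌈604/70⌉ = 10 − 9 = 1
n=20: ⌈(21·29+53)/70⌉ − ⌈(20·29+53)/70⌉ = ⌈662/70⌉ − ⌈633/70⌉ = 10 − 10 = 0
n=21: ⌈(22·29+53)/70⌉ − ⌈(21·29+53)/70⌉ = ⌈691/70⌉ − ⌈662/70⌉ = 10 − 10 = 0
n=22: ⌈(23·29+53)/70⌉ − ⌈(22·29+53)/70⌉ = ⌈720/70⌉ − ⌈691/70⌉ = 11 − 10 = 1
n=23: ⌈(24·29+53)/70⌉ − ⌈(23·29+53)/70⌉ = ⌈749/70⌉ − ⌈720/70⌉ = 11 − 11 = 0
n=24: ⌈(25·29+53)/70⌉ − ⌈(24·29+53)/70⌉ = ⌈778/70⌉ − ⌈749/70⌉ = 12 − 11 = 1
n=25: ⌈(26·29+53)/70⌉ − ⌈(25·29+53)/70⌉ = ⌈807/70⌉ − ⌈778/70⌉ = 12 − 12 = 0
n=26: ⌈(27·29+53)/70⌉ − ⌈(26·29+53)/70⌉ = ⌈836/70⌉ − ⌈807/70⌉ = 12 − 12 = 0
n=27: ⌈(28·29+53)/70⌉ − ⌈(27·29+53)/70⌉ = ⌈865/70⌉ − ⌈836/70⌉ = 13 − 12 = 1
n=28: ⌈(29·29+53)/70⌉ − ⌈(28·29+53)/70⌉ = ⌈894/70⌉ − ⌈865/70⌉ = 13 − 13 = 0
n=29: ⌈(30·29+53)/70⌉ − ⌈(29·29+53)/70⌉ = ⌈923/70⌉ − ⌈894/70⌉ = 14 − 13 = 1
n=30: ⌈(31·29+53)/70⌉ − ⌈(30·29+53)/70⌉ = ⌈952/70⌉ − ⌈923/70⌉ = 14 − 14 = 0
n=31: ⌈(32·29+53)/70⌉ − ⌈(31·29+53)/70⌉ = ⌈981/70⌉ − ⌈952/70⌉ = 15 − 14 = 1
n=32: ⌈(33·29+53)/70⌉ − ⌈(32·29+53)/70⌉ = ⌈1010/70⌉ − ⌈981/70⌉ = 15 − 15 = 0
n=33: ⌈(34·29+53)/70⌉ − ⌈(33·29+53)/70⌉ = ⌈1039/70⌉ − ⌈1010/70⌉ = 15 − 15 = 0
n=34: ⌈(35·29+53)/70⌉ − ⌈(34·29+53)/70⌉ = ⌈1068/70⌉ − ⌈1039/70⌉ = 16 − 15 = 1
n=35: ⌈(36·29+53)/70⌉ − ⌈(35·29+53)/70⌉ = ⌈1097/70⌉ − ⌈1068/70⌉ = 16 − 16 = 0
n=36: ⌈(37·29+53)/70⌉ − ⌈(36·29+53)/70⌉ = ⌈1126/70⌉ − ⌈1097/70⌉ = 17 − 16 = 1
n=37: ⌈(38·29+53)/70⌉ − ⌈(37·29+53)/70⌉ = ⌈1155/70⌉ − ⌈1126/70⌉ = 17 − 17 = 0
n=38: ⌈(39·29+53)/70⌉ − ⌈(38·29+53)/70⌉ = ⌈1184/70⌉ − ⌈1155/70⌉ = 17 − 17 = 0
n=39: ⌈(40·29+53)/70⌉ − ⌈(39·29+53)/70⌉ = ⌈1213/70⌉ − ⌈1184/70⌉ = 18 − 17 = 1
n=40: ⌈(41·29+53)/70⌉ − ⌈(40·29+53)/70⌉ = ⌈1242/70⌉ − ⌈1213/70⌉ = 18 − 18 = 0
n=41: ⌈(42·29+53)/70⌉ − ⌈(41·29+53)/70⌉ = ⌈1271/70⌉ − ⌈1242/70⌉ = 19 − 18 = 1
n=42: ⌈(43·29+53)/70⌉ − ⌈(42·29+53)/70⌉ = ⌈1300/70⌉ − ⌈1271/70⌉ = 19 − 19 = 0
n=43: ⌈(44·29+53)/70⌉ − ⌈(43·29+53)/70⌉ = ⌈1329/70⌉ − ⌈1300/70⌉ = 19 − 19 = 0
n=44: ⌈(45·29+53)/70⌉ − ⌈(44·29+53)/70⌉ = ⌈1358/70⌉ − ⌈1329/70⌉ = 20 − 19 = 1
n=45: ⌈(46·29+53)/70⌉ − ⌈(45·29+53)/70⌉ = ⌈1387/70⌉ − ⌈1358/70⌉ = 20 − 20 = 0
n=46: ⌈(47·29+53)/70⌉ − ⌈(46·29+53)/70⌉ = ⌈1416/70⌉ − ⌈1387/70⌉ = 21 − 20 = 1
n=47: ⌈(48·29+53)/70⌉ − ⌈(47·29+53)/70⌉ = ⌈1445/70⌉ − ⌈1416/70⌉ = 21 − 21 = 0
n=48: ⌈(49·29+53)/70⌉ − ⌈(48·29+53)/70⌉ = ⌈1474/70⌉ − ⌈1445/70⌉ = 22 − 21 = 1
n=49: ⌈(50·29+53)/70⌉ − ⌈(49·29+53)/70⌉ = ⌈1503/70⌉ − ⌈1474/70⌉ = 22 − 22 = 0
n=50: ⌈(51·29+53)/70⌉ − ⌈(50·29+53)/70⌉ = ⌈1532/70⌉ − ⌈1503/70⌉ = 22 − 22 = 0
n=51: ⌈(52·29+53)/70⌉ − ⌈(51·29+53)/70⌉ = ⌈1561/70⌉ − ⌈1532/70⌉ = 23 − 22 = 1
n=52: ⌈(53·29+53)/70⌉ − ⌈(52·29+53)/70⌉ = ⌈1590/70⌉ − ⌈1561/70⌉ = 23 − 23 = 0
n=53: ⌈(54·29+53)/70⌉ − ⌈(53·29+53)/70⌉ = ⌈1619/70⌉ − ⌈1590/70⌉ = 24 − 23 = 1
n=54: ⌈(55·29+53)/70⌉ − ⌈(54·29+53)/70⌉ = ⌈1648/70⌉ − ⌈1619/70⌉ = 24 − 24 = 0
n=55: ⌈(56·29+53)/70⌉ − ⌈(55·29+53)/70⌉ = ⌈1677/70⌉ − ⌈1648/70⌉ = 24 − 24 = 0
n=56: ⌈(57·29+53)/70⌉ − ⌈(56·29+53)/70⌉ = ⌈1706/70⌉ − ⌈1677/70⌉ = 25 − 24 = 1
n=57: ⌈(58·29+53)/70⌉ − ⌈(57·29+53)/70⌉ = ⌈1735/70⌉ − ⌈1706/70⌉ = 25 − 25 = 0
n=58: ⌈(59·29+53)/70⌉ − ⌈(58·29+53)/70⌉ = ⌈1764/70⌉ − ⌈1735/70⌉ = 26 − 25 = 1
n=59: ⌈(60·29+53)/70⌉ − ⌈(59·29+53)/70⌉ = ⌈1793/70⌉ − ⌈1764/70⌉ = 26 − 26 = 0


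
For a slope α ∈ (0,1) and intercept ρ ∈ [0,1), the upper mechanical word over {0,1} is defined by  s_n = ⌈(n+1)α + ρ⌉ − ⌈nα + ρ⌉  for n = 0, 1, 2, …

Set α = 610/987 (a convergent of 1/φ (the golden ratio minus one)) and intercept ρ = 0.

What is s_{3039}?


(n+1)α + ρ = (3040·610) / 987 = 1854400/987
nα + ρ     = (3039·610) / 987 = 1853790/987
⌈1854400/987⌉ = 1879,  ⌈1853790/987⌉ = 1879
s_{3039} = 1879 − 1879 = 0

0


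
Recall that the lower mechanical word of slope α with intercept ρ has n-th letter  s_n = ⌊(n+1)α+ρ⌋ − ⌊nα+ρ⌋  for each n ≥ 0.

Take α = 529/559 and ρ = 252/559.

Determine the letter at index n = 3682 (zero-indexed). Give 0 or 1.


(n+1)α + ρ = (3683·529 + 252) / 559 = 1948559/559
nα + ρ     = (3682·529 + 252) / 559 = 1948030/559
⌊1948559/559⌋ = 3485,  ⌊1948030/559⌋ = 3484
s_{3682} = 3485 − 3484 = 1

1


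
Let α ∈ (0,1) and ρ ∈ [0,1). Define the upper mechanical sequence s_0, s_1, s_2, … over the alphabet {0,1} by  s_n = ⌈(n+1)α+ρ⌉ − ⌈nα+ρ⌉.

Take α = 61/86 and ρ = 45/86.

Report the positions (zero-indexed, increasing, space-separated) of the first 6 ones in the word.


0 2 3 4 6 7

n=0: ⌈106/86⌉−⌈45/86⌉ = 2−1 = 1  ← one
n=1: ⌈167/86⌉−⌈106/86⌉ = 2−2 = 0
n=2: ⌈228/86⌉−⌈167/86⌉ = 3−2 = 1  ← one
n=3: ⌈289/86⌉−⌈228/86⌉ = 4−3 = 1  ← one
n=4: ⌈350/86⌉−⌈289/86⌉ = 5−4 = 1  ← one
n=5: ⌈411/86⌉−⌈350/86⌉ = 5−5 = 0
n=6: ⌈472/86⌉−⌈411/86⌉ = 6−5 = 1  ← one
n=7: ⌈533/86⌉−⌈472/86⌉ = 7−6 = 1  ← one
positions of the first 6 ones: 0 2 3 4 6 7


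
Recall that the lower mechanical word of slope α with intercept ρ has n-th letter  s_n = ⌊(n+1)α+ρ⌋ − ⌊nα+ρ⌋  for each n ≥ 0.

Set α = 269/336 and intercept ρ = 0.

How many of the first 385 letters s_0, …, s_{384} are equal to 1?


308

#1s = Σ_{n=0}^{384} s_n = Σ_{n=0}^{384} (⌊(n+1)α+ρ⌋ − ⌊nα+ρ⌋)
the sum telescopes: every ⌊nα+ρ⌋ with 0 < n < 385 appears once with + and once with −, leaving ⌊385α+ρ⌋ − ⌊0·α+ρ⌋
385α + ρ = (385·269) / 336 = 103565/336
ρ = 0/336
⌊103565/336⌋ = 308,  ⌊0/336⌋ = 0
#1s = 308 − 0 = 308


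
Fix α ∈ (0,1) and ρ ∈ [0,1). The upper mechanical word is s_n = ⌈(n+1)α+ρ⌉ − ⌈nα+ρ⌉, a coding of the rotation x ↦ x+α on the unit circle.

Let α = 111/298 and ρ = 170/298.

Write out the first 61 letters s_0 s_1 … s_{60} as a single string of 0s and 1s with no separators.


0101001001010010010100100100101001001010010010100100101001001

n=0: ⌈(1·111+170)/298⌉ − ⌈(0·111+170)/298⌉ = ⌈281/298⌉ − ⌈170/298⌉ = 1 − 1 = 0
n=1: ⌈(2·111+170)/298⌉ − ⌈(1·111+170)/298⌉ = ⌈392/298⌉ − ⌈281/298⌉ = 2 − 1 = 1
n=2: ⌈(3·111+170)/298⌉ − ⌈(2·111+170)/298⌉ = ⌈503/298⌉ − ⌈392/298⌉ = 2 − 2 = 0
n=3: ⌈(4·111+170)/298⌉ − ⌈(3·111+170)/298⌉ = ⌈614/298⌉ − ⌈503/298⌉ = 3 − 2 = 1
n=4: ⌈(5·111+170)/298⌉ − ⌈(4·111+170)/298⌉ = ⌈725/298⌉ − ⌈614/298⌉ = 3 − 3 = 0
n=5: ⌈(6·111+170)/298⌉ − ⌈(5·111+170)/298⌉ = ⌈836/298⌉ − ⌈725/298⌉ = 3 − 3 = 0
n=6: ⌈(7·111+170)/298⌉ − ⌈(6·111+170)/298⌉ = ⌈947/298⌉ − ⌈836/298⌉ = 4 − 3 = 1
n=7: ⌈(8·111+170)/298⌉ − ⌈(7·111+170)/298⌉ = ⌈1058/298⌉ − ⌈947/298⌉ = 4 − 4 = 0
n=8: ⌈(9·111+170)/298⌉ − ⌈(8·111+170)/298⌉ = ⌈1169/298⌉ − ⌈1058/298⌉ = 4 − 4 = 0
n=9: ⌈(10·111+170)/298⌉ − ⌈(9·111+170)/298⌉ = ⌈1280/298⌉ − ⌈1169/298⌉ = 5 − 4 = 1
n=10: ⌈(11·111+170)/298⌉ − ⌈(10·111+170)/298⌉ = ⌈1391/298⌉ − ⌈1280/298⌉ = 5 − 5 = 0
n=11: ⌈(12·111+170)/298⌉ − ⌈(11·111+170)/298⌉ = ⌈1502/298⌉ − ⌈1391/298⌉ = 6 − 5 = 1
n=12: ⌈(13·111+170)/298⌉ − ⌈(12·111+170)/298⌉ = ⌈1613/298⌉ − ⌈1502/298⌉ = 6 − 6 = 0
n=13: ⌈(14·111+170)/298⌉ − ⌈(13·111+170)/298⌉ = ⌈1724/298⌉ − ⌈1613/298⌉ = 6 − 6 = 0
n=14: ⌈(15·111+170)/298⌉ − ⌈(14·111+170)/298⌉ = ⌈1835/298⌉ − ⌈1724/298⌉ = 7 − 6 = 1
n=15: ⌈(16·111+170)/298⌉ − ⌈(15·111+170)/298⌉ = ⌈1946/298⌉ − ⌈1835/298⌉ = 7 − 7 = 0
n=16: ⌈(17·111+170)/298⌉ − ⌈(16·111+170)/298⌉ = ⌈2057/298⌉ − ⌈1946/298⌉ = 7 − 7 = 0
n=17: ⌈(18·111+170)/298⌉ − ⌈(17·111+170)/298⌉ = ⌈2168/298⌉ − ⌈2057/298⌉ = 8 − 7 = 1
n=18: ⌈(19·111+170)/298⌉ − ⌈(18·111+170)/298⌉ = ⌈2279/298⌉ − ⌈2168/298⌉ = 8 − 8 = 0
n=19: ⌈(20·111+170)/298⌉ − ⌈(19·111+170)/298⌉ = ⌈2390/298⌉ − ⌈2279/298⌉ = 9 − 8 = 1
n=20: ⌈(21·111+170)/298⌉ − ⌈(20·111+170)/298⌉ = ⌈2501/298⌉ − ⌈2390/298⌉ = 9 − 9 = 0
n=21: ⌈(22·111+170)/298⌉ − ⌈(21·111+170)/298⌉ = ⌈2612/298⌉ − ⌈2501/298⌉ = 9 − 9 = 0
n=22: ⌈(23·111+170)/298⌉ − ⌈(22·111+170)/298⌉ = ⌈2723/298⌉ − ⌈2612/298⌉ = 10 − 9 = 1
n=23: ⌈(24·111+170)/298⌉ − ⌈(23·111+170)/298⌉ = ⌈2834/298⌉ − ⌈2723/298⌉ = 10 − 10 = 0
n=24: ⌈(25·111+170)/298⌉ − ⌈(24·111+170)/298⌉ = ⌈2945/298⌉ − ⌈2834/298⌉ = 10 − 10 = 0
n=25: ⌈(26·111+170)/298⌉ − ⌈(25·111+170)/298⌉ = ⌈3056/298⌉ − ⌈2945/298⌉ = 11 − 10 = 1
n=26: ⌈(27·111+170)/298⌉ − ⌈(26·111+170)/298⌉ = ⌈3167/298⌉ − ⌈3056/298⌉ = 11 − 11 = 0
n=27: ⌈(28·111+170)/298⌉ − ⌈(27·111+170)/298⌉ = ⌈3278/298⌉ − ⌈3167/298⌉ = 11 − 11 = 0
n=28: ⌈(29·111+170)/298⌉ − ⌈(28·111+170)/298⌉ = ⌈3389/298⌉ − ⌈3278/298⌉ = 12 − 11 = 1
n=29: ⌈(30·111+170)/298⌉ − ⌈(29·111+170)/298⌉ = ⌈3500/298⌉ − ⌈3389/298⌉ = 12 − 12 = 0
n=30: ⌈(31·111+170)/298⌉ − ⌈(30·111+170)/298⌉ = ⌈3611/298⌉ − ⌈3500/298⌉ = 13 − 12 = 1
n=31: ⌈(32·111+170)/298⌉ − ⌈(31·111+170)/298⌉ = ⌈3722/298⌉ − ⌈3611/298⌉ = 13 − 13 = 0
n=32: ⌈(33·111+170)/298⌉ − ⌈(32·111+170)/298⌉ = ⌈3833/298⌉ − ⌈3722/298⌉ = 13 − 13 = 0
n=33: ⌈(34·111+170)/298⌉ − ⌈(33·111+170)/298⌉ = ⌈3944/298⌉ − ⌈3833/298⌉ = 14 − 13 = 1
n=34: ⌈(35·111+170)/298⌉ − ⌈(34·111+170)/298⌉ = ⌈4055/298⌉ − ⌈3944/298⌉ = 14 − 14 = 0
n=35: ⌈(36·111+170)/298⌉ − ⌈(35·111+170)/298⌉ = ⌈4166/298⌉ − ⌈4055/298⌉ = 14 − 14 = 0
n=36: ⌈(37·111+170)/298⌉ − ⌈(36·111+170)/298⌉ = ⌈4277/298⌉ − ⌈4166/298⌉ = 15 − 14 = 1
n=37: ⌈(38·111+170)/298⌉ − ⌈(37·111+170)/298⌉ = ⌈4388/298⌉ − ⌈4277/298⌉ = 15 − 15 = 0
n=38: ⌈(39·111+170)/298⌉ − ⌈(38·111+170)/298⌉ = ⌈4499/298⌉ − ⌈4388/298⌉ = 16 − 15 = 1
n=39: ⌈(40·111+170)/298⌉ − ⌈(39·111+170)/298⌉ = ⌈4610/298⌉ − ⌈4499/298⌉ = 16 − 16 = 0
n=40: ⌈(41·111+170)/298⌉ − ⌈(40·111+170)/298⌉ = ⌈4721/298⌉ − ⌈4610/298⌉ = 16 − 16 = 0
n=41: ⌈(42·111+170)/298⌉ − ⌈(41·111+170)/298⌉ = ⌈4832/298⌉ − ⌈4721/298⌉ = 17 − 16 = 1
n=42: ⌈(43·111+170)/298⌉ − ⌈(42·111+170)/298⌉ = ⌈4943/298⌉ − ⌈4832/298⌉ = 17 − 17 = 0
n=43: ⌈(44·111+170)/298⌉ − ⌈(43·111+170)/298⌉ = ⌈5054/298⌉ − ⌈4943/298⌉ = 17 − 17 = 0
n=44: ⌈(45·111+170)/298⌉ − ⌈(44·111+170)/298⌉ = ⌈5165/298⌉ − ⌈5054/298⌉ = 18 − 17 = 1
n=45: ⌈(46·111+170)/298⌉ − ⌈(45·111+170)/298⌉ = ⌈5276/298⌉ − ⌈5165/298⌉ = 18 − 18 = 0
n=46: ⌈(47·111+170)/298⌉ − ⌈(46·111+170)/298⌉ = ⌈5387/298⌉ − ⌈5276/298⌉ = 19 − 18 = 1
n=47: ⌈(48·111+170)/298⌉ − ⌈(47·111+170)/298⌉ = ⌈5498/298⌉ − ⌈5387/298⌉ = 19 − 19 = 0
n=48: ⌈(49·111+170)/298⌉ − ⌈(48·111+170)/298⌉ = ⌈5609/298⌉ − ⌈5498/298⌉ = 19 − 19 = 0
n=49: ⌈(50·111+170)/298⌉ − ⌈(49·111+170)/298⌉ = ⌈5720/298⌉ − ⌈5609/298⌉ = 20 − 19 = 1
n=50: ⌈(51·111+170)/298⌉ − ⌈(50·111+170)/298⌉ = ⌈5831/298⌉ − ⌈5720/298⌉ = 20 − 20 = 0
n=51: ⌈(52·111+170)/298⌉ − ⌈(51·111+170)/298⌉ = ⌈5942/298⌉ − ⌈5831/298⌉ = 20 − 20 = 0
n=52: ⌈(53·111+170)/298⌉ − ⌈(52·111+170)/298⌉ = ⌈6053/298⌉ − ⌈5942/298⌉ = 21 − 20 = 1
n=53: ⌈(54·111+170)/298⌉ − ⌈(53·111+170)/298⌉ = ⌈6164/298⌉ − ⌈6053/298⌉ = 21 − 21 = 0
n=54: ⌈(55·111+170)/298⌉ − ⌈(54·111+170)/298⌉ = ⌈6275/298⌉ − ⌈6164/298⌉ = 22 − 21 = 1
n=55: ⌈(56·111+170)/298⌉ − ⌈(55·111+170)/298⌉ = ⌈6386/298⌉ − ⌈6275/298⌉ = 22 − 22 = 0
n=56: ⌈(57·111+170)/298⌉ − ⌈(56·111+170)/298⌉ = ⌈6497/298⌉ − ⌈6386/298⌉ = 22 − 22 = 0
n=57: ⌈(58·111+170)/298⌉ − ⌈(57·111+170)/298⌉ = ⌈6608/298⌉ − ⌈6497/298⌉ = 23 − 22 = 1
n=58: ⌈(59·111+170)/298⌉ − ⌈(58·111+170)/298⌉ = ⌈6719/298⌉ − ⌈6608/298⌉ = 23 − 23 = 0
n=59: ⌈(60·111+170)/298⌉ − ⌈(59·111+170)/298⌉ = ⌈6830/298⌉ − ⌈6719/298⌉ = 23 − 23 = 0
n=60: ⌈(61·111+170)/298⌉ − ⌈(60·111+170)/298⌉ = ⌈6941/298⌉ − ⌈6830/298⌉ = 24 − 23 = 1


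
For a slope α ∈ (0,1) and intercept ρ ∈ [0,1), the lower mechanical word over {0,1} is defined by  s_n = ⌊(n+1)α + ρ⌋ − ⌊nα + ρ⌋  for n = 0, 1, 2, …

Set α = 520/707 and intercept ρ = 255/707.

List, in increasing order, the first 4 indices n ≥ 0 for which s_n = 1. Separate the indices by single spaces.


n=0: ⌊775/707⌋−⌊255/707⌋ = 1−0 = 1  ← one
n=1: ⌊1295/707⌋−⌊775/707⌋ = 1−1 = 0
n=2: ⌊1815/707⌋−⌊1295/707⌋ = 2−1 = 1  ← one
n=3: ⌊2335/707⌋−⌊1815/707⌋ = 3−2 = 1  ← one
n=4: ⌊2855/707⌋−⌊2335/707⌋ = 4−3 = 1  ← one
positions of the first 4 ones: 0 2 3 4

0 2 3 4
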